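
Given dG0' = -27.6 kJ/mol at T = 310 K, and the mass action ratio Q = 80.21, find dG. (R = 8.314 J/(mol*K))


dG = dG0' + RT * ln(Q) / 1000
dG = -27.6 + 8.314 * 310 * ln(80.21) / 1000
dG = -16.2993 kJ/mol

-16.2993 kJ/mol


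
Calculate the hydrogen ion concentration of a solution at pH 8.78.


[H+] = 10^(-pH)
[H+] = 10^(-8.78)
[H+] = 1.660e-09 M

1.660e-09 M


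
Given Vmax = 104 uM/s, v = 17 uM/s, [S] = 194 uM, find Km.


Km = [S] * (Vmax - v) / v
Km = 194 * (104 - 17) / 17
Km = 992.8235 uM

992.8235 uM


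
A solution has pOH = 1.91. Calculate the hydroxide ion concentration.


[OH-] = 10^(-pOH)
[OH-] = 10^(-1.91)
[OH-] = 0.0123 M

0.0123 M


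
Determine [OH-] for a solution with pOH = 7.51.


[OH-] = 10^(-pOH)
[OH-] = 10^(-7.51)
[OH-] = 3.090e-08 M

3.090e-08 M


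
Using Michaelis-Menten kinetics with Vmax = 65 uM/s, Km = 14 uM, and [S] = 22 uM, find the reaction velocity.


v = Vmax * [S] / (Km + [S])
v = 65 * 22 / (14 + 22)
v = 39.7222 uM/s

39.7222 uM/s


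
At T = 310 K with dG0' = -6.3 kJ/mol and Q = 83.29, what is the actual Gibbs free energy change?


dG = dG0' + RT * ln(Q) / 1000
dG = -6.3 + 8.314 * 310 * ln(83.29) / 1000
dG = 5.0978 kJ/mol

5.0978 kJ/mol


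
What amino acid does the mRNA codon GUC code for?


Standard genetic code lookup.
Codon GUC -> Val

Val


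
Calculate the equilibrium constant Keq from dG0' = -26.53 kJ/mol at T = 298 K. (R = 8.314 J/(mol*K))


Keq = exp(-dG0 * 1000 / (R * T))
Keq = exp(-(-26.53) * 1000 / (8.314 * 298))
Keq = 44714.9951

44714.9951


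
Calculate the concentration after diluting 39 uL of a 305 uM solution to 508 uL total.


C2 = C1 * V1 / V2
C2 = 305 * 39 / 508
C2 = 23.4154 uM

23.4154 uM


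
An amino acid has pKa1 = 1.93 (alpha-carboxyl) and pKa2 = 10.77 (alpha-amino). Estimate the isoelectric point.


pI = (pKa1 + pKa2) / 2
pI = (1.93 + 10.77) / 2
pI = 6.35

6.35


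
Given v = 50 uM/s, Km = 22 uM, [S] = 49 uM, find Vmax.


Vmax = v * (Km + [S]) / [S]
Vmax = 50 * (22 + 49) / 49
Vmax = 72.449 uM/s

72.449 uM/s


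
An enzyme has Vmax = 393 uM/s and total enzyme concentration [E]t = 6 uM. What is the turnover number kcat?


kcat = Vmax / [E]t
kcat = 393 / 6
kcat = 65.5 s^-1

65.5 s^-1


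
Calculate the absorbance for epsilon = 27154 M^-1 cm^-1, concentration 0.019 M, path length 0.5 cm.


A = epsilon * c * l
A = 27154 * 0.019 * 0.5
A = 257.963

257.963


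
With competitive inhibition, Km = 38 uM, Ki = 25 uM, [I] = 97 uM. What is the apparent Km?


Km_app = Km * (1 + [I]/Ki)
Km_app = 38 * (1 + 97/25)
Km_app = 185.44 uM

185.44 uM


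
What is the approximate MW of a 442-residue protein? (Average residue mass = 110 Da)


MW = n_residues * 110 Da
MW = 442 * 110
MW = 48620 Da

48620 Da


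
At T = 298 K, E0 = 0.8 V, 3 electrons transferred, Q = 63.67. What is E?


E = E0 - (RT/nF) * ln(Q)
E = 0.8 - (8.314 * 298 / (3 * 96485)) * ln(63.67)
E = 0.7644 V

0.7644 V


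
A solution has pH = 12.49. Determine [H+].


[H+] = 10^(-pH)
[H+] = 10^(-12.49)
[H+] = 3.236e-13 M

3.236e-13 M


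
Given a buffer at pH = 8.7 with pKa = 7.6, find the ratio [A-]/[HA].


[A-]/[HA] = 10^(pH - pKa)
= 10^(8.7 - 7.6)
= 12.5893

12.5893


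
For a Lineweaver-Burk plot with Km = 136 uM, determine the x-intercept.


x-intercept = -1/Km
= -1/136
= -0.0074 1/uM

-0.0074 1/uM


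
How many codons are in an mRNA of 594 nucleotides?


codons = nucleotides / 3
codons = 594 / 3 = 198

198


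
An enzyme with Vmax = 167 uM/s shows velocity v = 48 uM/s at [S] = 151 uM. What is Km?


Km = [S] * (Vmax - v) / v
Km = 151 * (167 - 48) / 48
Km = 374.3542 uM

374.3542 uM


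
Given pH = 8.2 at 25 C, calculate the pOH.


pOH = 14 - pH
pOH = 14 - 8.2
pOH = 5.8

5.8


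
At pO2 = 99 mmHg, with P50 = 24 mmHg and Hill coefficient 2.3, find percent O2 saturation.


Y = pO2^n / (P50^n + pO2^n)
Y = 99^2.3 / (24^2.3 + 99^2.3)
Y = 96.3%

96.3%


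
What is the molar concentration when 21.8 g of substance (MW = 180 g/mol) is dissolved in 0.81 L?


C = (mass / MW) / volume
C = (21.8 / 180) / 0.81
C = 0.1495 M

0.1495 M


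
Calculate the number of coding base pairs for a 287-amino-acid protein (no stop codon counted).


Each amino acid = 1 codon = 3 bp
bp = 287 * 3 = 861 bp

861 bp


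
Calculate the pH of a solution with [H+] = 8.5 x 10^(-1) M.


pH = -log10([H+])
pH = -log10(8.5 x 10^(-1))
pH = 0.0706

0.0706


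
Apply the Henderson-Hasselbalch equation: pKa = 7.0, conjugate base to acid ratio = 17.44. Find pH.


pH = pKa + log10([A-]/[HA])
pH = 7.0 + log10(17.44)
pH = 8.2415

8.2415


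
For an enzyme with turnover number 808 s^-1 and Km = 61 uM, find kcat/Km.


Catalytic efficiency = kcat / Km
= 808 / 61
= 13.2459 uM^-1*s^-1

13.2459 uM^-1*s^-1


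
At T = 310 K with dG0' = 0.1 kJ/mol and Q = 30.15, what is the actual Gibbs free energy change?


dG = dG0' + RT * ln(Q) / 1000
dG = 0.1 + 8.314 * 310 * ln(30.15) / 1000
dG = 8.8789 kJ/mol

8.8789 kJ/mol


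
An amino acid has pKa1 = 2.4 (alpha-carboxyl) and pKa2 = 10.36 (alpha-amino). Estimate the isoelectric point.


pI = (pKa1 + pKa2) / 2
pI = (2.4 + 10.36) / 2
pI = 6.38

6.38


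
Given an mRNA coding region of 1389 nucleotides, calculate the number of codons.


codons = nucleotides / 3
codons = 1389 / 3 = 463

463


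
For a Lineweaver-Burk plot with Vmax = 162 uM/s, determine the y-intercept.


y-intercept = 1/Vmax
= 1/162
= 0.0062 s/uM

0.0062 s/uM


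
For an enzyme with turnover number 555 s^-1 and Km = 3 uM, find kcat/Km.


Catalytic efficiency = kcat / Km
= 555 / 3
= 185.0 uM^-1*s^-1

185.0 uM^-1*s^-1


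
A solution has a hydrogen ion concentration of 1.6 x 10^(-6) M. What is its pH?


pH = -log10([H+])
pH = -log10(1.6 x 10^(-6))
pH = 5.7959

5.7959


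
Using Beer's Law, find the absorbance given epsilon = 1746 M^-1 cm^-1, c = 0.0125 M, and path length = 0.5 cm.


A = epsilon * c * l
A = 1746 * 0.0125 * 0.5
A = 10.9125

10.9125


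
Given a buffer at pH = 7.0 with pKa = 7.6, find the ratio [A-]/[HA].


[A-]/[HA] = 10^(pH - pKa)
= 10^(7.0 - 7.6)
= 0.2512

0.2512


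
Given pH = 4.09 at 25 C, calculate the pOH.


pOH = 14 - pH
pOH = 14 - 4.09
pOH = 9.91

9.91


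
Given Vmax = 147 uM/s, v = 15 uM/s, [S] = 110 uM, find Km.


Km = [S] * (Vmax - v) / v
Km = 110 * (147 - 15) / 15
Km = 968.0 uM

968.0 uM


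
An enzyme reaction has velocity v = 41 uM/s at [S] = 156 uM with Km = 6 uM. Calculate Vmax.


Vmax = v * (Km + [S]) / [S]
Vmax = 41 * (6 + 156) / 156
Vmax = 42.5769 uM/s

42.5769 uM/s


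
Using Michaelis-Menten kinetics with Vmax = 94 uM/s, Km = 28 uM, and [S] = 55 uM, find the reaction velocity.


v = Vmax * [S] / (Km + [S])
v = 94 * 55 / (28 + 55)
v = 62.2892 uM/s

62.2892 uM/s


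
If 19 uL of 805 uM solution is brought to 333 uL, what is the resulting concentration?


C2 = C1 * V1 / V2
C2 = 805 * 19 / 333
C2 = 45.9309 uM

45.9309 uM


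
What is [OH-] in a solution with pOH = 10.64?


[OH-] = 10^(-pOH)
[OH-] = 10^(-10.64)
[OH-] = 2.291e-11 M

2.291e-11 M


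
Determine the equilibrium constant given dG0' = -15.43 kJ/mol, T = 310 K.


Keq = exp(-dG0 * 1000 / (R * T))
Keq = exp(-(-15.43) * 1000 / (8.314 * 310))
Keq = 398.1356

398.1356


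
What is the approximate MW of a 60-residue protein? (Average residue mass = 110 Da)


MW = n_residues * 110 Da
MW = 60 * 110
MW = 6600 Da

6600 Da


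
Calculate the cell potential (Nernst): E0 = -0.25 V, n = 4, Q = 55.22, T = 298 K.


E = E0 - (RT/nF) * ln(Q)
E = -0.25 - (8.314 * 298 / (4 * 96485)) * ln(55.22)
E = -0.2758 V

-0.2758 V


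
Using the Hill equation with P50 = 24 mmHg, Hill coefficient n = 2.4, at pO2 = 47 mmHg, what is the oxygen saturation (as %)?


Y = pO2^n / (P50^n + pO2^n)
Y = 47^2.4 / (24^2.4 + 47^2.4)
Y = 83.38%

83.38%


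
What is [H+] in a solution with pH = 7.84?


[H+] = 10^(-pH)
[H+] = 10^(-7.84)
[H+] = 1.445e-08 M

1.445e-08 M


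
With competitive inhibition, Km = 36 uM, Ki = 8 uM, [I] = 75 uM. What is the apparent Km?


Km_app = Km * (1 + [I]/Ki)
Km_app = 36 * (1 + 75/8)
Km_app = 373.5 uM

373.5 uM


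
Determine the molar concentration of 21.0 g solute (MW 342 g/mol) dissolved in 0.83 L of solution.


C = (mass / MW) / volume
C = (21.0 / 342) / 0.83
C = 0.074 M

0.074 M


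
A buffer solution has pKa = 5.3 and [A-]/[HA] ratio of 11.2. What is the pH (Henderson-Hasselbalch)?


pH = pKa + log10([A-]/[HA])
pH = 5.3 + log10(11.2)
pH = 6.3492

6.3492


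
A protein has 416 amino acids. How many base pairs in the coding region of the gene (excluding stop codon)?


Each amino acid = 1 codon = 3 bp
bp = 416 * 3 = 1248 bp

1248 bp


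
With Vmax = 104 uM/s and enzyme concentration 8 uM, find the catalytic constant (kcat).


kcat = Vmax / [E]t
kcat = 104 / 8
kcat = 13.0 s^-1

13.0 s^-1


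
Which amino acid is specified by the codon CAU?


Standard genetic code lookup.
Codon CAU -> His

His


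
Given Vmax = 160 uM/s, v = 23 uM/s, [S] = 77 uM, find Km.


Km = [S] * (Vmax - v) / v
Km = 77 * (160 - 23) / 23
Km = 458.6522 uM

458.6522 uM


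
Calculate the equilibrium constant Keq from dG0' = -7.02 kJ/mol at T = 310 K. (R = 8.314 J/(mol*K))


Keq = exp(-dG0 * 1000 / (R * T))
Keq = exp(-(-7.02) * 1000 / (8.314 * 310))
Keq = 15.2372

15.2372


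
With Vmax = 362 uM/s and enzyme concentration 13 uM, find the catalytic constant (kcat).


kcat = Vmax / [E]t
kcat = 362 / 13
kcat = 27.8462 s^-1

27.8462 s^-1


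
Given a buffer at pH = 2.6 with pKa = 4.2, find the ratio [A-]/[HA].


[A-]/[HA] = 10^(pH - pKa)
= 10^(2.6 - 4.2)
= 0.0251

0.0251


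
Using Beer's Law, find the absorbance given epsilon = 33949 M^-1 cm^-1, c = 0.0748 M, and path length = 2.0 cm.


A = epsilon * c * l
A = 33949 * 0.0748 * 2.0
A = 5078.7704

5078.7704


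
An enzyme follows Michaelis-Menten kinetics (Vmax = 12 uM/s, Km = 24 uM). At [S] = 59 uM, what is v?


v = Vmax * [S] / (Km + [S])
v = 12 * 59 / (24 + 59)
v = 8.5301 uM/s

8.5301 uM/s


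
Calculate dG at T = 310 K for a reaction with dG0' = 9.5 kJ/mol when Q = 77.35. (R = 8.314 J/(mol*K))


dG = dG0' + RT * ln(Q) / 1000
dG = 9.5 + 8.314 * 310 * ln(77.35) / 1000
dG = 20.7072 kJ/mol

20.7072 kJ/mol


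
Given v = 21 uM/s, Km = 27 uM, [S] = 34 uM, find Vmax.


Vmax = v * (Km + [S]) / [S]
Vmax = 21 * (27 + 34) / 34
Vmax = 37.6765 uM/s

37.6765 uM/s


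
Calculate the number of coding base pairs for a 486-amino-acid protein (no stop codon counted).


Each amino acid = 1 codon = 3 bp
bp = 486 * 3 = 1458 bp

1458 bp


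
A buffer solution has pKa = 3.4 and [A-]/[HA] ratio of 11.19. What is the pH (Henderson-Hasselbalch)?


pH = pKa + log10([A-]/[HA])
pH = 3.4 + log10(11.19)
pH = 4.4488

4.4488


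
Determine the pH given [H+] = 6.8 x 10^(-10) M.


pH = -log10([H+])
pH = -log10(6.8 x 10^(-10))
pH = 9.1675

9.1675


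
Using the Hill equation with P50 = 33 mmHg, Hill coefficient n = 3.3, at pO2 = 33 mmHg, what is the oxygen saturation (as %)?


Y = pO2^n / (P50^n + pO2^n)
Y = 33^3.3 / (33^3.3 + 33^3.3)
Y = 50.0%

50.0%


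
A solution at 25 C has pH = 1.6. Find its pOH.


pOH = 14 - pH
pOH = 14 - 1.6
pOH = 12.4

12.4


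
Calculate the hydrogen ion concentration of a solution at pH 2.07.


[H+] = 10^(-pH)
[H+] = 10^(-2.07)
[H+] = 0.0085 M

0.0085 M


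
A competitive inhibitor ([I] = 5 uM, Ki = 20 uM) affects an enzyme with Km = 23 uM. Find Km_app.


Km_app = Km * (1 + [I]/Ki)
Km_app = 23 * (1 + 5/20)
Km_app = 28.75 uM

28.75 uM


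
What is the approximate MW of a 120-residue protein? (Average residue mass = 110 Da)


MW = n_residues * 110 Da
MW = 120 * 110
MW = 13200 Da

13200 Da


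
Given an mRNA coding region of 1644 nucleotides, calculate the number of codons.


codons = nucleotides / 3
codons = 1644 / 3 = 548

548


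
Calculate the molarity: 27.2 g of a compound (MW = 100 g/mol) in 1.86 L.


C = (mass / MW) / volume
C = (27.2 / 100) / 1.86
C = 0.1462 M

0.1462 M


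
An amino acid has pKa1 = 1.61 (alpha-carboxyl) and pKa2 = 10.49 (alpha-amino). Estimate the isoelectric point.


pI = (pKa1 + pKa2) / 2
pI = (1.61 + 10.49) / 2
pI = 6.05

6.05


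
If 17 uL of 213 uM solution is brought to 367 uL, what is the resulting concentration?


C2 = C1 * V1 / V2
C2 = 213 * 17 / 367
C2 = 9.8665 uM

9.8665 uM


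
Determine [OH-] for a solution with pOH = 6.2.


[OH-] = 10^(-pOH)
[OH-] = 10^(-6.2)
[OH-] = 6.310e-07 M

6.310e-07 M


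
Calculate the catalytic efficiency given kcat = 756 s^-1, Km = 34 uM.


Catalytic efficiency = kcat / Km
= 756 / 34
= 22.2353 uM^-1*s^-1

22.2353 uM^-1*s^-1


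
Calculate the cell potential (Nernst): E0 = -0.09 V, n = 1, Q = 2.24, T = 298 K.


E = E0 - (RT/nF) * ln(Q)
E = -0.09 - (8.314 * 298 / (1 * 96485)) * ln(2.24)
E = -0.1107 V

-0.1107 V


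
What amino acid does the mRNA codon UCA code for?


Standard genetic code lookup.
Codon UCA -> Ser

Ser


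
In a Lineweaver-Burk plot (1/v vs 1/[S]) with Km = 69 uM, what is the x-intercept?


x-intercept = -1/Km
= -1/69
= -0.0145 1/uM

-0.0145 1/uM


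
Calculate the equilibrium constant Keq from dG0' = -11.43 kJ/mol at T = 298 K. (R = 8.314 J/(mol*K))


Keq = exp(-dG0 * 1000 / (R * T))
Keq = exp(-(-11.43) * 1000 / (8.314 * 298))
Keq = 100.8251

100.8251


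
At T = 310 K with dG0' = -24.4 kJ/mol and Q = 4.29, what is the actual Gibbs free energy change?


dG = dG0' + RT * ln(Q) / 1000
dG = -24.4 + 8.314 * 310 * ln(4.29) / 1000
dG = -20.6467 kJ/mol

-20.6467 kJ/mol


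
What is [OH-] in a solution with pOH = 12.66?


[OH-] = 10^(-pOH)
[OH-] = 10^(-12.66)
[OH-] = 2.188e-13 M

2.188e-13 M


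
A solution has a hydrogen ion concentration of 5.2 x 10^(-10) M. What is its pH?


pH = -log10([H+])
pH = -log10(5.2 x 10^(-10))
pH = 9.284

9.284


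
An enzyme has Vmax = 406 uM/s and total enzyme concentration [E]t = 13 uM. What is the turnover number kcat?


kcat = Vmax / [E]t
kcat = 406 / 13
kcat = 31.2308 s^-1

31.2308 s^-1


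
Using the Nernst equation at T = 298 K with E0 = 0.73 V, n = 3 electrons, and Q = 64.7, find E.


E = E0 - (RT/nF) * ln(Q)
E = 0.73 - (8.314 * 298 / (3 * 96485)) * ln(64.7)
E = 0.6943 V

0.6943 V


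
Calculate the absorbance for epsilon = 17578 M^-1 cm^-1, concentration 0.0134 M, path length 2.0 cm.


A = epsilon * c * l
A = 17578 * 0.0134 * 2.0
A = 471.0904

471.0904


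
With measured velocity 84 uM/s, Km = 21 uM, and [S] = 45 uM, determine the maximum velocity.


Vmax = v * (Km + [S]) / [S]
Vmax = 84 * (21 + 45) / 45
Vmax = 123.2 uM/s

123.2 uM/s


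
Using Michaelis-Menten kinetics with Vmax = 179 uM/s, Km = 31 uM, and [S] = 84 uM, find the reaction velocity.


v = Vmax * [S] / (Km + [S])
v = 179 * 84 / (31 + 84)
v = 130.7478 uM/s

130.7478 uM/s


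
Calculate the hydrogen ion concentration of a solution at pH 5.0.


[H+] = 10^(-pH)
[H+] = 10^(-5.0)
[H+] = 1.000e-05 M

1.000e-05 M


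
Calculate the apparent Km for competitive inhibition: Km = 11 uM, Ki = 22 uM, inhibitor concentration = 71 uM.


Km_app = Km * (1 + [I]/Ki)
Km_app = 11 * (1 + 71/22)
Km_app = 46.5 uM

46.5 uM


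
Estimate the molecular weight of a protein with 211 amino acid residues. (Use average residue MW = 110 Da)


MW = n_residues * 110 Da
MW = 211 * 110
MW = 23210 Da

23210 Da


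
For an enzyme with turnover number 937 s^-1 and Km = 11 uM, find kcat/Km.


Catalytic efficiency = kcat / Km
= 937 / 11
= 85.1818 uM^-1*s^-1

85.1818 uM^-1*s^-1


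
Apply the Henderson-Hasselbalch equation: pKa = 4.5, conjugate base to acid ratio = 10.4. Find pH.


pH = pKa + log10([A-]/[HA])
pH = 4.5 + log10(10.4)
pH = 5.517

5.517


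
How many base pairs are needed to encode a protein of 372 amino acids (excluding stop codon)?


Each amino acid = 1 codon = 3 bp
bp = 372 * 3 = 1116 bp

1116 bp


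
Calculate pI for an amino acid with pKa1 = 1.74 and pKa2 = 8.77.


pI = (pKa1 + pKa2) / 2
pI = (1.74 + 8.77) / 2
pI = 5.255

5.255


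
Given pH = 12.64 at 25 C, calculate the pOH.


pOH = 14 - pH
pOH = 14 - 12.64
pOH = 1.36

1.36


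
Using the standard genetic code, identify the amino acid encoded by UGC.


Standard genetic code lookup.
Codon UGC -> Cys

Cys


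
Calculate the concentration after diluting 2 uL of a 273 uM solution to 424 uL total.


C2 = C1 * V1 / V2
C2 = 273 * 2 / 424
C2 = 1.2877 uM

1.2877 uM


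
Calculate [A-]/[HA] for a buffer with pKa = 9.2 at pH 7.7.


[A-]/[HA] = 10^(pH - pKa)
= 10^(7.7 - 9.2)
= 0.0316

0.0316


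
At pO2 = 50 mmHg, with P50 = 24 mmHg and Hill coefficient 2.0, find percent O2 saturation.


Y = pO2^n / (P50^n + pO2^n)
Y = 50^2.0 / (24^2.0 + 50^2.0)
Y = 81.27%

81.27%


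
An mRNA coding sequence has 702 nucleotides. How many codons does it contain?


codons = nucleotides / 3
codons = 702 / 3 = 234

234


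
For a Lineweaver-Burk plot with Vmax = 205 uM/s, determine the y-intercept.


y-intercept = 1/Vmax
= 1/205
= 0.0049 s/uM

0.0049 s/uM


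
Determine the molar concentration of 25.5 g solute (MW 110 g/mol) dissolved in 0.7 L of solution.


C = (mass / MW) / volume
C = (25.5 / 110) / 0.7
C = 0.3312 M

0.3312 M


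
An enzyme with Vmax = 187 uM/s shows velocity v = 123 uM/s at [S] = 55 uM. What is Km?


Km = [S] * (Vmax - v) / v
Km = 55 * (187 - 123) / 123
Km = 28.6179 uM

28.6179 uM


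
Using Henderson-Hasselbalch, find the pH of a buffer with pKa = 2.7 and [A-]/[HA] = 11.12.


pH = pKa + log10([A-]/[HA])
pH = 2.7 + log10(11.12)
pH = 3.7461

3.7461


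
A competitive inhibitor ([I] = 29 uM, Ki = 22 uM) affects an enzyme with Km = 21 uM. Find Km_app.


Km_app = Km * (1 + [I]/Ki)
Km_app = 21 * (1 + 29/22)
Km_app = 48.6818 uM

48.6818 uM


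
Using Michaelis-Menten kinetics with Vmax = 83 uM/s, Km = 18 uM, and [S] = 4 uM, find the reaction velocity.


v = Vmax * [S] / (Km + [S])
v = 83 * 4 / (18 + 4)
v = 15.0909 uM/s

15.0909 uM/s


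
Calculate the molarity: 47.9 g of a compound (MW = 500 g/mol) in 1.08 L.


C = (mass / MW) / volume
C = (47.9 / 500) / 1.08
C = 0.0887 M

0.0887 M


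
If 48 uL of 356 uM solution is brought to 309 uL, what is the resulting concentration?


C2 = C1 * V1 / V2
C2 = 356 * 48 / 309
C2 = 55.301 uM

55.301 uM


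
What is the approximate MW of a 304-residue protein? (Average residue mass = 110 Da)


MW = n_residues * 110 Da
MW = 304 * 110
MW = 33440 Da

33440 Da


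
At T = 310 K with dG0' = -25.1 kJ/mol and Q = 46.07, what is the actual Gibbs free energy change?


dG = dG0' + RT * ln(Q) / 1000
dG = -25.1 + 8.314 * 310 * ln(46.07) / 1000
dG = -15.2284 kJ/mol

-15.2284 kJ/mol


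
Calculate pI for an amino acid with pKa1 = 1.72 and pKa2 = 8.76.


pI = (pKa1 + pKa2) / 2
pI = (1.72 + 8.76) / 2
pI = 5.24

5.24


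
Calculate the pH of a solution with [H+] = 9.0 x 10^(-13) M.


pH = -log10([H+])
pH = -log10(9.0 x 10^(-13))
pH = 12.0458

12.0458


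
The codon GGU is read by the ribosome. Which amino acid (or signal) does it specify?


Standard genetic code lookup.
Codon GGU -> Gly

Gly


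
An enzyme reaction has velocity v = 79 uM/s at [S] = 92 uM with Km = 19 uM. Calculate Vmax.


Vmax = v * (Km + [S]) / [S]
Vmax = 79 * (19 + 92) / 92
Vmax = 95.3152 uM/s

95.3152 uM/s


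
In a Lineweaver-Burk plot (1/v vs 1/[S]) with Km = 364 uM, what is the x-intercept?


x-intercept = -1/Km
= -1/364
= -0.0027 1/uM

-0.0027 1/uM


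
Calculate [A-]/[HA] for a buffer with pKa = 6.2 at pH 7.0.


[A-]/[HA] = 10^(pH - pKa)
= 10^(7.0 - 6.2)
= 6.3096

6.3096


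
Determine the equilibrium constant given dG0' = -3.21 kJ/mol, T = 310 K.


Keq = exp(-dG0 * 1000 / (R * T))
Keq = exp(-(-3.21) * 1000 / (8.314 * 310))
Keq = 3.4746

3.4746


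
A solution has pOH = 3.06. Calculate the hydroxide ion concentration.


[OH-] = 10^(-pOH)
[OH-] = 10^(-3.06)
[OH-] = 8.710e-04 M

8.710e-04 M


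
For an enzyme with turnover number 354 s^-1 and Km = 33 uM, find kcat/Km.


Catalytic efficiency = kcat / Km
= 354 / 33
= 10.7273 uM^-1*s^-1

10.7273 uM^-1*s^-1


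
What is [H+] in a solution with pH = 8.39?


[H+] = 10^(-pH)
[H+] = 10^(-8.39)
[H+] = 4.074e-09 M

4.074e-09 M


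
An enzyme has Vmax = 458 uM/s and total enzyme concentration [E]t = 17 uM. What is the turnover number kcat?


kcat = Vmax / [E]t
kcat = 458 / 17
kcat = 26.9412 s^-1

26.9412 s^-1


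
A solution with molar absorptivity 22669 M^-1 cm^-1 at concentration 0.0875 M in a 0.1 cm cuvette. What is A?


A = epsilon * c * l
A = 22669 * 0.0875 * 0.1
A = 198.3537

198.3537


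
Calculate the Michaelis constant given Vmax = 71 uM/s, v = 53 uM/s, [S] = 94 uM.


Km = [S] * (Vmax - v) / v
Km = 94 * (71 - 53) / 53
Km = 31.9245 uM

31.9245 uM


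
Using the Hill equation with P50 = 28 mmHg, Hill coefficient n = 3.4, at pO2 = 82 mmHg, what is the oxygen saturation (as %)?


Y = pO2^n / (P50^n + pO2^n)
Y = 82^3.4 / (28^3.4 + 82^3.4)
Y = 97.47%

97.47%


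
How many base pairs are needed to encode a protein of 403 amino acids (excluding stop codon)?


Each amino acid = 1 codon = 3 bp
bp = 403 * 3 = 1209 bp

1209 bp


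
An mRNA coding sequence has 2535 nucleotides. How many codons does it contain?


codons = nucleotides / 3
codons = 2535 / 3 = 845

845


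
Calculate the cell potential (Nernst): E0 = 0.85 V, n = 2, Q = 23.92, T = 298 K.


E = E0 - (RT/nF) * ln(Q)
E = 0.85 - (8.314 * 298 / (2 * 96485)) * ln(23.92)
E = 0.8092 V

0.8092 V


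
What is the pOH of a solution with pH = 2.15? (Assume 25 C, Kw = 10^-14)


pOH = 14 - pH
pOH = 14 - 2.15
pOH = 11.85

11.85


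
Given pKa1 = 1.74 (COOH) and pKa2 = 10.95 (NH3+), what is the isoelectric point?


pI = (pKa1 + pKa2) / 2
pI = (1.74 + 10.95) / 2
pI = 6.345

6.345


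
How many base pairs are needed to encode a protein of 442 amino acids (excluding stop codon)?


Each amino acid = 1 codon = 3 bp
bp = 442 * 3 = 1326 bp

1326 bp


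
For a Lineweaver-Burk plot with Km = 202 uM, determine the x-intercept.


x-intercept = -1/Km
= -1/202
= -0.005 1/uM

-0.005 1/uM


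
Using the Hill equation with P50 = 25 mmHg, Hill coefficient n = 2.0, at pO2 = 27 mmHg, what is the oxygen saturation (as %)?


Y = pO2^n / (P50^n + pO2^n)
Y = 27^2.0 / (25^2.0 + 27^2.0)
Y = 53.84%

53.84%


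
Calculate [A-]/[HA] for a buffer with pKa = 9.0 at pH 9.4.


[A-]/[HA] = 10^(pH - pKa)
= 10^(9.4 - 9.0)
= 2.5119

2.5119


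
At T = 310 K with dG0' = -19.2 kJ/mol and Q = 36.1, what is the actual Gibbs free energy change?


dG = dG0' + RT * ln(Q) / 1000
dG = -19.2 + 8.314 * 310 * ln(36.1) / 1000
dG = -9.9569 kJ/mol

-9.9569 kJ/mol


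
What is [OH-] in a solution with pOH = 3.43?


[OH-] = 10^(-pOH)
[OH-] = 10^(-3.43)
[OH-] = 3.715e-04 M

3.715e-04 M


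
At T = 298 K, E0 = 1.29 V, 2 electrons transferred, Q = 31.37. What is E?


E = E0 - (RT/nF) * ln(Q)
E = 1.29 - (8.314 * 298 / (2 * 96485)) * ln(31.37)
E = 1.2458 V

1.2458 V


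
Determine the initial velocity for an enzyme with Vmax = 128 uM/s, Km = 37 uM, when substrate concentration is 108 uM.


v = Vmax * [S] / (Km + [S])
v = 128 * 108 / (37 + 108)
v = 95.3379 uM/s

95.3379 uM/s


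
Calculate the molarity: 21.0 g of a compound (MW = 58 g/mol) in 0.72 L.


C = (mass / MW) / volume
C = (21.0 / 58) / 0.72
C = 0.5029 M

0.5029 M


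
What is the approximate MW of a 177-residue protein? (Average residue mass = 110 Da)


MW = n_residues * 110 Da
MW = 177 * 110
MW = 19470 Da

19470 Da


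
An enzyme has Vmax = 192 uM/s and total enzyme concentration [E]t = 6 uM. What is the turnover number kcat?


kcat = Vmax / [E]t
kcat = 192 / 6
kcat = 32.0 s^-1

32.0 s^-1


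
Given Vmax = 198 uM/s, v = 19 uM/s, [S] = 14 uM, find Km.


Km = [S] * (Vmax - v) / v
Km = 14 * (198 - 19) / 19
Km = 131.8947 uM

131.8947 uM


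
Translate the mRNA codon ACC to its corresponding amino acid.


Standard genetic code lookup.
Codon ACC -> Thr

Thr


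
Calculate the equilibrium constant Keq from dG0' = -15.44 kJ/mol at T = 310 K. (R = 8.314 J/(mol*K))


Keq = exp(-dG0 * 1000 / (R * T))
Keq = exp(-(-15.44) * 1000 / (8.314 * 310))
Keq = 399.6833

399.6833


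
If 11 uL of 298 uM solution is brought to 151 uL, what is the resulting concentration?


C2 = C1 * V1 / V2
C2 = 298 * 11 / 151
C2 = 21.7086 uM

21.7086 uM


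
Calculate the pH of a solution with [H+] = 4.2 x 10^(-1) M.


pH = -log10([H+])
pH = -log10(4.2 x 10^(-1))
pH = 0.3768

0.3768


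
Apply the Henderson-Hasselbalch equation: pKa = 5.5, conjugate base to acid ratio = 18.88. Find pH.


pH = pKa + log10([A-]/[HA])
pH = 5.5 + log10(18.88)
pH = 6.776

6.776


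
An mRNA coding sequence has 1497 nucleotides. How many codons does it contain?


codons = nucleotides / 3
codons = 1497 / 3 = 499

499


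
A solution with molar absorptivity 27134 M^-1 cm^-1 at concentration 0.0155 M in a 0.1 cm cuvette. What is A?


A = epsilon * c * l
A = 27134 * 0.0155 * 0.1
A = 42.0577

42.0577


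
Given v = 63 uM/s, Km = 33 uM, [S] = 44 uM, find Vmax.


Vmax = v * (Km + [S]) / [S]
Vmax = 63 * (33 + 44) / 44
Vmax = 110.25 uM/s

110.25 uM/s


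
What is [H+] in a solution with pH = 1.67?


[H+] = 10^(-pH)
[H+] = 10^(-1.67)
[H+] = 0.0214 M

0.0214 M


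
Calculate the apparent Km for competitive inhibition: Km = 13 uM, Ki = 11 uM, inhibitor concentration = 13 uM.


Km_app = Km * (1 + [I]/Ki)
Km_app = 13 * (1 + 13/11)
Km_app = 28.3636 uM

28.3636 uM


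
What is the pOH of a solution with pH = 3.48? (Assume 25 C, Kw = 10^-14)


pOH = 14 - pH
pOH = 14 - 3.48
pOH = 10.52

10.52


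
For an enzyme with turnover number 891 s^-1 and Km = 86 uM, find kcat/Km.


Catalytic efficiency = kcat / Km
= 891 / 86
= 10.3605 uM^-1*s^-1

10.3605 uM^-1*s^-1


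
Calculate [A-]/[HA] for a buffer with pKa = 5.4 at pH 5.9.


[A-]/[HA] = 10^(pH - pKa)
= 10^(5.9 - 5.4)
= 3.1623

3.1623


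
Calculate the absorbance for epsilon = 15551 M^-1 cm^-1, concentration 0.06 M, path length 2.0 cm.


A = epsilon * c * l
A = 15551 * 0.06 * 2.0
A = 1866.12

1866.12


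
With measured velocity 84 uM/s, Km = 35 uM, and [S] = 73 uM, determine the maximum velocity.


Vmax = v * (Km + [S]) / [S]
Vmax = 84 * (35 + 73) / 73
Vmax = 124.274 uM/s

124.274 uM/s


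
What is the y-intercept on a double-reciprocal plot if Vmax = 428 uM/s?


y-intercept = 1/Vmax
= 1/428
= 0.0023 s/uM

0.0023 s/uM


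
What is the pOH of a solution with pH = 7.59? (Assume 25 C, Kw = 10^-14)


pOH = 14 - pH
pOH = 14 - 7.59
pOH = 6.41

6.41


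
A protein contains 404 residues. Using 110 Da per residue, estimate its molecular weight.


MW = n_residues * 110 Da
MW = 404 * 110
MW = 44440 Da

44440 Da


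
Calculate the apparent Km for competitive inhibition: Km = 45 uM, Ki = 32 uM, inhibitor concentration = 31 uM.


Km_app = Km * (1 + [I]/Ki)
Km_app = 45 * (1 + 31/32)
Km_app = 88.5938 uM

88.5938 uM


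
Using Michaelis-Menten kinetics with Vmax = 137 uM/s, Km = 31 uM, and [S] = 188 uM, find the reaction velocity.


v = Vmax * [S] / (Km + [S])
v = 137 * 188 / (31 + 188)
v = 117.6073 uM/s

117.6073 uM/s


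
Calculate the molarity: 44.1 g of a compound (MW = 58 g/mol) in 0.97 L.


C = (mass / MW) / volume
C = (44.1 / 58) / 0.97
C = 0.7839 M

0.7839 M


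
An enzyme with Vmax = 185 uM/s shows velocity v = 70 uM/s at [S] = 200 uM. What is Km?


Km = [S] * (Vmax - v) / v
Km = 200 * (185 - 70) / 70
Km = 328.5714 uM

328.5714 uM


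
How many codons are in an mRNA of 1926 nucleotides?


codons = nucleotides / 3
codons = 1926 / 3 = 642

642


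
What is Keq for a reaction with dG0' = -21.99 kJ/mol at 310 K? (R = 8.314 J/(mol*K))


Keq = exp(-dG0 * 1000 / (R * T))
Keq = exp(-(-21.99) * 1000 / (8.314 * 310))
Keq = 5074.8509

5074.8509


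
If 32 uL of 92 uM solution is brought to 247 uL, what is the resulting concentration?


C2 = C1 * V1 / V2
C2 = 92 * 32 / 247
C2 = 11.919 uM

11.919 uM


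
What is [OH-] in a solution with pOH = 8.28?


[OH-] = 10^(-pOH)
[OH-] = 10^(-8.28)
[OH-] = 5.248e-09 M

5.248e-09 M


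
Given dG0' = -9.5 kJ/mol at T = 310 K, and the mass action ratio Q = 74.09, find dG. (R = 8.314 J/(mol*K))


dG = dG0' + RT * ln(Q) / 1000
dG = -9.5 + 8.314 * 310 * ln(74.09) / 1000
dG = 1.5962 kJ/mol

1.5962 kJ/mol


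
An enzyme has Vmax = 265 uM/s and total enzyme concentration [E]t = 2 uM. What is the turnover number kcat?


kcat = Vmax / [E]t
kcat = 265 / 2
kcat = 132.5 s^-1

132.5 s^-1


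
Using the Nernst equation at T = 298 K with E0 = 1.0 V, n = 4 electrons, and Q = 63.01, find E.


E = E0 - (RT/nF) * ln(Q)
E = 1.0 - (8.314 * 298 / (4 * 96485)) * ln(63.01)
E = 0.9734 V

0.9734 V


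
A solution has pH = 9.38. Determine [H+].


[H+] = 10^(-pH)
[H+] = 10^(-9.38)
[H+] = 4.169e-10 M

4.169e-10 M


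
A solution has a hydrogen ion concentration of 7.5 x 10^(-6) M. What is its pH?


pH = -log10([H+])
pH = -log10(7.5 x 10^(-6))
pH = 5.1249

5.1249


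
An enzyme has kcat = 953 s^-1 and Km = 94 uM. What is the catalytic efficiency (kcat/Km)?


Catalytic efficiency = kcat / Km
= 953 / 94
= 10.1383 uM^-1*s^-1

10.1383 uM^-1*s^-1


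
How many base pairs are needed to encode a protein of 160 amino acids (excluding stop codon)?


Each amino acid = 1 codon = 3 bp
bp = 160 * 3 = 480 bp

480 bp


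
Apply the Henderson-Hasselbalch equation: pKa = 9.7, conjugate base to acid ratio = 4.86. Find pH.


pH = pKa + log10([A-]/[HA])
pH = 9.7 + log10(4.86)
pH = 10.3866

10.3866


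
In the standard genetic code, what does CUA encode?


Standard genetic code lookup.
Codon CUA -> Leu

Leu


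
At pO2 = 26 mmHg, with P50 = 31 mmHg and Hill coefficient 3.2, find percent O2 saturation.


Y = pO2^n / (P50^n + pO2^n)
Y = 26^3.2 / (31^3.2 + 26^3.2)
Y = 36.29%

36.29%


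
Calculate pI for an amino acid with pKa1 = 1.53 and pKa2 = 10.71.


pI = (pKa1 + pKa2) / 2
pI = (1.53 + 10.71) / 2
pI = 6.12

6.12


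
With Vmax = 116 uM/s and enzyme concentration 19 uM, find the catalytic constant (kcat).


kcat = Vmax / [E]t
kcat = 116 / 19
kcat = 6.1053 s^-1

6.1053 s^-1


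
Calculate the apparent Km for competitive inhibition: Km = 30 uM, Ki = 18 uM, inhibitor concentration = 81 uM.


Km_app = Km * (1 + [I]/Ki)
Km_app = 30 * (1 + 81/18)
Km_app = 165.0 uM

165.0 uM


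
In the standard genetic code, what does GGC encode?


Standard genetic code lookup.
Codon GGC -> Gly

Gly


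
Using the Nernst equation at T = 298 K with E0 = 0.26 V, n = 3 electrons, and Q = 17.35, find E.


E = E0 - (RT/nF) * ln(Q)
E = 0.26 - (8.314 * 298 / (3 * 96485)) * ln(17.35)
E = 0.2356 V

0.2356 V


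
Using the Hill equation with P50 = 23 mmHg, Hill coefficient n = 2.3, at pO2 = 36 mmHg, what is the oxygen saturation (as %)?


Y = pO2^n / (P50^n + pO2^n)
Y = 36^2.3 / (23^2.3 + 36^2.3)
Y = 73.7%

73.7%


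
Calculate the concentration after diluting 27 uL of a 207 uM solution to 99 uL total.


C2 = C1 * V1 / V2
C2 = 207 * 27 / 99
C2 = 56.4545 uM

56.4545 uM


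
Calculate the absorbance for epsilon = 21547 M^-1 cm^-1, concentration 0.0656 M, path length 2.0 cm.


A = epsilon * c * l
A = 21547 * 0.0656 * 2.0
A = 2826.9664

2826.9664


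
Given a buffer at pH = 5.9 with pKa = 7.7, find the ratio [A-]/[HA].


[A-]/[HA] = 10^(pH - pKa)
= 10^(5.9 - 7.7)
= 0.0158

0.0158


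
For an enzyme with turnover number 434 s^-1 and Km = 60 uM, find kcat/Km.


Catalytic efficiency = kcat / Km
= 434 / 60
= 7.2333 uM^-1*s^-1

7.2333 uM^-1*s^-1


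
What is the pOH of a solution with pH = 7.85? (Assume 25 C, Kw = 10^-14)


pOH = 14 - pH
pOH = 14 - 7.85
pOH = 6.15

6.15


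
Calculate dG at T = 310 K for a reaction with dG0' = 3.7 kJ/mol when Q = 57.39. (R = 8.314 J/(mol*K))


dG = dG0' + RT * ln(Q) / 1000
dG = 3.7 + 8.314 * 310 * ln(57.39) / 1000
dG = 14.1379 kJ/mol

14.1379 kJ/mol


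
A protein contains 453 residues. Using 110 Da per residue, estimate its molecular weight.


MW = n_residues * 110 Da
MW = 453 * 110
MW = 49830 Da

49830 Da


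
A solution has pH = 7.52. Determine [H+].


[H+] = 10^(-pH)
[H+] = 10^(-7.52)
[H+] = 3.020e-08 M

3.020e-08 M


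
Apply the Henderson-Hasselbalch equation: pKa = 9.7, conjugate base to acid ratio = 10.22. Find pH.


pH = pKa + log10([A-]/[HA])
pH = 9.7 + log10(10.22)
pH = 10.7095

10.7095


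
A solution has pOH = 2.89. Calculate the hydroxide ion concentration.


[OH-] = 10^(-pOH)
[OH-] = 10^(-2.89)
[OH-] = 0.0013 M

0.0013 M


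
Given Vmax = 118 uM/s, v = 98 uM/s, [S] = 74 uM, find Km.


Km = [S] * (Vmax - v) / v
Km = 74 * (118 - 98) / 98
Km = 15.102 uM

15.102 uM


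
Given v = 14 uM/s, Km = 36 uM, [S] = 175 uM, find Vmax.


Vmax = v * (Km + [S]) / [S]
Vmax = 14 * (36 + 175) / 175
Vmax = 16.88 uM/s

16.88 uM/s


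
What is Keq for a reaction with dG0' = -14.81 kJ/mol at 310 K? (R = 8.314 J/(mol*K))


Keq = exp(-dG0 * 1000 / (R * T))
Keq = exp(-(-14.81) * 1000 / (8.314 * 310))
Keq = 313.0098

313.0098


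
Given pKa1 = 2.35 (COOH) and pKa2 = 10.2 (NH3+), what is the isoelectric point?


pI = (pKa1 + pKa2) / 2
pI = (2.35 + 10.2) / 2
pI = 6.275

6.275


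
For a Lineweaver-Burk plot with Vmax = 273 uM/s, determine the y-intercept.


y-intercept = 1/Vmax
= 1/273
= 0.0037 s/uM

0.0037 s/uM


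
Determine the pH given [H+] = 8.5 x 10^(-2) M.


pH = -log10([H+])
pH = -log10(8.5 x 10^(-2))
pH = 1.0706

1.0706


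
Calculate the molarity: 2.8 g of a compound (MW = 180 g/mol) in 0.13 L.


C = (mass / MW) / volume
C = (2.8 / 180) / 0.13
C = 0.1197 M

0.1197 M


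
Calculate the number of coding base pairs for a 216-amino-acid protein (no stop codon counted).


Each amino acid = 1 codon = 3 bp
bp = 216 * 3 = 648 bp

648 bp


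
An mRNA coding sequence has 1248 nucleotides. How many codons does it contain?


codons = nucleotides / 3
codons = 1248 / 3 = 416

416


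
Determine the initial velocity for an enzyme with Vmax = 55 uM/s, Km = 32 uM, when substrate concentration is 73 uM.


v = Vmax * [S] / (Km + [S])
v = 55 * 73 / (32 + 73)
v = 38.2381 uM/s

38.2381 uM/s


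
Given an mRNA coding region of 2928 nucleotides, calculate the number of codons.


codons = nucleotides / 3
codons = 2928 / 3 = 976

976


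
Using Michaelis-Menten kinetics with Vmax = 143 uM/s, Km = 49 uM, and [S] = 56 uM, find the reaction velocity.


v = Vmax * [S] / (Km + [S])
v = 143 * 56 / (49 + 56)
v = 76.2667 uM/s

76.2667 uM/s


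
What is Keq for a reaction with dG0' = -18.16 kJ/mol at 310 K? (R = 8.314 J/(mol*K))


Keq = exp(-dG0 * 1000 / (R * T))
Keq = exp(-(-18.16) * 1000 / (8.314 * 310))
Keq = 1148.2843

1148.2843


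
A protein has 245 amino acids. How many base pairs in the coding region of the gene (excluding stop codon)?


Each amino acid = 1 codon = 3 bp
bp = 245 * 3 = 735 bp

735 bp


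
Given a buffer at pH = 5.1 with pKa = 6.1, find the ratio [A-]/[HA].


[A-]/[HA] = 10^(pH - pKa)
= 10^(5.1 - 6.1)
= 0.1

0.1


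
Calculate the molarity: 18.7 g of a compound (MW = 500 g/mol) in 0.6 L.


C = (mass / MW) / volume
C = (18.7 / 500) / 0.6
C = 0.0623 M

0.0623 M


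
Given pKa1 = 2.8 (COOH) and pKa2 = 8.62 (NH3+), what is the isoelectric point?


pI = (pKa1 + pKa2) / 2
pI = (2.8 + 8.62) / 2
pI = 5.71

5.71


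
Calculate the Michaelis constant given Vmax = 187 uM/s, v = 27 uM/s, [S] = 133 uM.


Km = [S] * (Vmax - v) / v
Km = 133 * (187 - 27) / 27
Km = 788.1481 uM

788.1481 uM


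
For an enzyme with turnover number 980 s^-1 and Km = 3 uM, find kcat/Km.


Catalytic efficiency = kcat / Km
= 980 / 3
= 326.6667 uM^-1*s^-1

326.6667 uM^-1*s^-1


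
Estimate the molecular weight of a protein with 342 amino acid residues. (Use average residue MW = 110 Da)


MW = n_residues * 110 Da
MW = 342 * 110
MW = 37620 Da

37620 Da


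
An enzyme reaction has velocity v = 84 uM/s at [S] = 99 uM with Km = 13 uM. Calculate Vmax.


Vmax = v * (Km + [S]) / [S]
Vmax = 84 * (13 + 99) / 99
Vmax = 95.0303 uM/s

95.0303 uM/s


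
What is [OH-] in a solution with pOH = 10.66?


[OH-] = 10^(-pOH)
[OH-] = 10^(-10.66)
[OH-] = 2.188e-11 M

2.188e-11 M


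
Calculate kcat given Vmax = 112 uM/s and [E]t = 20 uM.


kcat = Vmax / [E]t
kcat = 112 / 20
kcat = 5.6 s^-1

5.6 s^-1


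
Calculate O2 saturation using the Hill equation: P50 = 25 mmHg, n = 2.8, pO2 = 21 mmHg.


Y = pO2^n / (P50^n + pO2^n)
Y = 21^2.8 / (25^2.8 + 21^2.8)
Y = 38.03%

38.03%


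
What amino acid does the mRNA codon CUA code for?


Standard genetic code lookup.
Codon CUA -> Leu

Leu


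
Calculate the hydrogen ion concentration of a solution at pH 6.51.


[H+] = 10^(-pH)
[H+] = 10^(-6.51)
[H+] = 3.090e-07 M

3.090e-07 M


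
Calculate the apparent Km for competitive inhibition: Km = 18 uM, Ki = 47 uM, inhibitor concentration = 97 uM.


Km_app = Km * (1 + [I]/Ki)
Km_app = 18 * (1 + 97/47)
Km_app = 55.1489 uM

55.1489 uM


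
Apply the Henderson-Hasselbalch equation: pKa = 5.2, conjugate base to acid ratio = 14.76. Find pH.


pH = pKa + log10([A-]/[HA])
pH = 5.2 + log10(14.76)
pH = 6.3691

6.3691


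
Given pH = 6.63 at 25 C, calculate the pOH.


pOH = 14 - pH
pOH = 14 - 6.63
pOH = 7.37

7.37


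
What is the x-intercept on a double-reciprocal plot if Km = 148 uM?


x-intercept = -1/Km
= -1/148
= -0.0068 1/uM

-0.0068 1/uM


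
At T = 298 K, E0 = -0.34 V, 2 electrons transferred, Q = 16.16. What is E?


E = E0 - (RT/nF) * ln(Q)
E = -0.34 - (8.314 * 298 / (2 * 96485)) * ln(16.16)
E = -0.3757 V

-0.3757 V


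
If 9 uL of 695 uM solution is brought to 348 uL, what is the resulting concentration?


C2 = C1 * V1 / V2
C2 = 695 * 9 / 348
C2 = 17.9741 uM

17.9741 uM


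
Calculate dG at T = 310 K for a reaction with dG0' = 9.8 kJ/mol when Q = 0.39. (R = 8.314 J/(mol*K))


dG = dG0' + RT * ln(Q) / 1000
dG = 9.8 + 8.314 * 310 * ln(0.39) / 1000
dG = 7.3732 kJ/mol

7.3732 kJ/mol


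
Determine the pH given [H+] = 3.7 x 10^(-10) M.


pH = -log10([H+])
pH = -log10(3.7 x 10^(-10))
pH = 9.4318

9.4318


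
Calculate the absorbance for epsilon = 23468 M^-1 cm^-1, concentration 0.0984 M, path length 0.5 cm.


A = epsilon * c * l
A = 23468 * 0.0984 * 0.5
A = 1154.6256

1154.6256


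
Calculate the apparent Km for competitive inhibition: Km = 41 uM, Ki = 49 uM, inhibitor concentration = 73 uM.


Km_app = Km * (1 + [I]/Ki)
Km_app = 41 * (1 + 73/49)
Km_app = 102.0816 uM

102.0816 uM


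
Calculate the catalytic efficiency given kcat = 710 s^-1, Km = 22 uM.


Catalytic efficiency = kcat / Km
= 710 / 22
= 32.2727 uM^-1*s^-1

32.2727 uM^-1*s^-1


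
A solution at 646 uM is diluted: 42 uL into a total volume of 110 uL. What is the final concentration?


C2 = C1 * V1 / V2
C2 = 646 * 42 / 110
C2 = 246.6545 uM

246.6545 uM


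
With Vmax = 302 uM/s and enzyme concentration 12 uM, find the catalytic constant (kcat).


kcat = Vmax / [E]t
kcat = 302 / 12
kcat = 25.1667 s^-1

25.1667 s^-1


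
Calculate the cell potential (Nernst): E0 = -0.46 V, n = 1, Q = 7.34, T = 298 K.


E = E0 - (RT/nF) * ln(Q)
E = -0.46 - (8.314 * 298 / (1 * 96485)) * ln(7.34)
E = -0.5112 V

-0.5112 V


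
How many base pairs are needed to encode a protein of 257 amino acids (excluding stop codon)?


Each amino acid = 1 codon = 3 bp
bp = 257 * 3 = 771 bp

771 bp
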